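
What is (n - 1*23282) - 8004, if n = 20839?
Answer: -10447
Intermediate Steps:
(n - 1*23282) - 8004 = (20839 - 1*23282) - 8004 = (20839 - 23282) - 8004 = -2443 - 8004 = -10447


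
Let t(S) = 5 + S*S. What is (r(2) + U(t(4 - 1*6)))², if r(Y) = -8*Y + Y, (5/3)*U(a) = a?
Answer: 1849/25 ≈ 73.960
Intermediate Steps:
t(S) = 5 + S²
U(a) = 3*a/5
r(Y) = -7*Y
(r(2) + U(t(4 - 1*6)))² = (-7*2 + 3*(5 + (4 - 1*6)²)/5)² = (-14 + 3*(5 + (4 - 6)²)/5)² = (-14 + 3*(5 + (-2)²)/5)² = (-14 + 3*(5 + 4)/5)² = (-14 + (⅗)*9)² = (-14 + 27/5)² = (-43/5)² = 1849/25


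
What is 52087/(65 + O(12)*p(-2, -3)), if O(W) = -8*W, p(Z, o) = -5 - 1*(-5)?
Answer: 52087/65 ≈ 801.34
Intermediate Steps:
p(Z, o) = 0 (p(Z, o) = -5 + 5 = 0)
52087/(65 + O(12)*p(-2, -3)) = 52087/(65 - 8*12*0) = 52087/(65 - 96*0) = 52087/(65 + 0) = 52087/65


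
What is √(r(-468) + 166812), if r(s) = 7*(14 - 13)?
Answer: √166819 ≈ 408.43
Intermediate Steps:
r(s) = 7 (r(s) = 7*1 = 7)
√(r(-468) + 166812) = √(7 + 166812) = √166819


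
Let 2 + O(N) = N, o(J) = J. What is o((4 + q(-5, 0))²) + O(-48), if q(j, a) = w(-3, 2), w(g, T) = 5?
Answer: 31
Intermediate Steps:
q(j, a) = 5
O(N) = -2 + N
o((4 + q(-5, 0))²) + O(-48) = (4 + 5)² + (-2 - 48) = 9² - 50 = 81 - 50 = 31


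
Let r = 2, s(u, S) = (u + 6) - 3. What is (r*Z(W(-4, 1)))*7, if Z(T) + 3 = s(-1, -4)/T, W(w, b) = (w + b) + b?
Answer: -56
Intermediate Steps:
s(u, S) = 3 + u (s(u, S) = (6 + u) - 3 = 3 + u)
W(w, b) = w + 2*b (W(w, b) = (b + w) + b = w + 2*b)
Z(T) = -3 + 2/T (Z(T) = -3 + (3 - 1)/T = -3 + 2/T)
(r*Z(W(-4, 1)))*7 = (2*(-3 + 2/(-4 + 2*1)))*7 = (2*(-3 + 2/(-4 + 2)))*7 = (2*(-3 + 2/(-2)))*7 = (2*(-3 + 2*(-1/2)))*7 = (2*(-3 - 1))*7 = (2*(-4))*7 = -8*7 = -56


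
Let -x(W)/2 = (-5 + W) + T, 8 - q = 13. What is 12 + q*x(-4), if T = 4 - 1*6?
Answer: -98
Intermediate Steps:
q = -5 (q = 8 - 1*13 = 8 - 13 = -5)
T = -2 (T = 4 - 6 = -2)
x(W) = 14 - 2*W (x(W) = -2*((-5 + W) - 2) = -2*(-7 + W) = 14 - 2*W)
12 + q*x(-4) = 12 - 5*(14 - 2*(-4)) = 12 - 5*(14 + 8) = 12 - 5*22 = 12 - 110 = -98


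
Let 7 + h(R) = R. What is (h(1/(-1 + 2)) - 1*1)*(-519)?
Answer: 3633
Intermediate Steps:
h(R) = -7 + R
(h(1/(-1 + 2)) - 1*1)*(-519) = ((-7 + 1/(-1 + 2)) - 1*1)*(-519) = ((-7 + 1/1) - 1)*(-519) = ((-7 + 1) - 1)*(-519) = (-6 - 1)*(-519) = -7*(-519) = 3633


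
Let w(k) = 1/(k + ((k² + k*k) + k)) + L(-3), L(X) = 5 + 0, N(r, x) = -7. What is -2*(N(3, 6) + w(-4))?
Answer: 47/12 ≈ 3.9167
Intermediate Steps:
L(X) = 5
w(k) = 5 + 1/(2*k + 2*k²) (w(k) = 1/(k + ((k² + k*k) + k)) + 5 = 1/(k + ((k² + k²) + k)) + 5 = 1/(k + (2*k² + k)) + 5 = 1/(k + (k + 2*k²)) + 5 = 1/(2*k + 2*k²) + 5 = 5 + 1/(2*k + 2*k²))
-2*(N(3, 6) + w(-4)) = -2*(-7 + (½)*(1 + 10*(-4) + 10*(-4)²)/(-4*(1 - 4))) = -2*(-7 + (½)*(-¼)*(1 - 40 + 10*16)/(-3)) = -2*(-7 + (½)*(-¼)*(-⅓)*(1 - 40 + 160)) = -2*(-7 + (½)*(-¼)*(-⅓)*121) = -2*(-7 + 121/24) = -2*(-47/24) = 47/12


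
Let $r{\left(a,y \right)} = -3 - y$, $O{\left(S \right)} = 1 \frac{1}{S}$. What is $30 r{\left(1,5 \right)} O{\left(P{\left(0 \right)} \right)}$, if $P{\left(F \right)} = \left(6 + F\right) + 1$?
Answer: $- \frac{240}{7} \approx -34.286$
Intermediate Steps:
$P{\left(F \right)} = 7 + F$
$O{\left(S \right)} = \frac{1}{S}$
$30 r{\left(1,5 \right)} O{\left(P{\left(0 \right)} \right)} = \frac{30 \left(-3 - 5\right)}{7 + 0} = \frac{30 \left(-3 - 5\right)}{7} = 30 \left(-8\right) \frac{1}{7} = \left(-240\right) \frac{1}{7} = - \frac{240}{7}$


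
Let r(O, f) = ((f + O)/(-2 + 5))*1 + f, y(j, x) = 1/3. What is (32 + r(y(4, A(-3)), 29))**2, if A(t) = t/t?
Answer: 405769/81 ≈ 5009.5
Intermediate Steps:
A(t) = 1
y(j, x) = 1/3
r(O, f) = O/3 + 4*f/3 (r(O, f) = ((O + f)/3)*1 + f = ((O + f)*(1/3))*1 + f = (O/3 + f/3)*1 + f = (O/3 + f/3) + f = O/3 + 4*f/3)
(32 + r(y(4, A(-3)), 29))**2 = (32 + ((1/3)*(1/3) + (4/3)*29))**2 = (32 + (1/9 + 116/3))**2 = (32 + 349/9)**2 = (637/9)**2 = 405769/81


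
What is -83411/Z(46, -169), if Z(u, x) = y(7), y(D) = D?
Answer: -83411/7 ≈ -11916.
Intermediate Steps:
Z(u, x) = 7
-83411/Z(46, -169) = -83411/7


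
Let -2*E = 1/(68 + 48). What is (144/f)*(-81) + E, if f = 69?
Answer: -902039/5336 ≈ -169.05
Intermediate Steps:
E = -1/232 (E = -1/(2*(68 + 48)) = -½/116 = -½*1/116 = -1/232 ≈ -0.0043103)
(144/f)*(-81) + E = (144/69)*(-81) - 1/232 = (144*(1/69))*(-81) - 1/232 = (48/23)*(-81) - 1/232 = -3888/23 - 1/232 = -902039/5336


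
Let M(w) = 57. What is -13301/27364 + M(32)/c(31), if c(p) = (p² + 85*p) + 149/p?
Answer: -75598523/160763500 ≈ -0.47025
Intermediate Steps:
c(p) = p² + 85*p + 149/p
-13301/27364 + M(32)/c(31) = -13301/27364 + 57/(((149 + 31²*(85 + 31))/31)) = -13301*1/27364 + 57/(((149 + 961*116)/31)) = -13301/27364 + 57/(((149 + 111476)/31)) = -13301/27364 + 57/(((1/31)*111625)) = -13301/27364 + 57/(111625/31) = -13301/27364 + 57*(31/111625) = -13301/27364 + 93/5875 = -75598523/160763500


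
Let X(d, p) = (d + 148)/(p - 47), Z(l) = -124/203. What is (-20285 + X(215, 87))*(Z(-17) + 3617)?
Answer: -595404159699/8120 ≈ -7.3326e+7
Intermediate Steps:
Z(l) = -124/203 (Z(l) = -124*1/203 = -124/203)
X(d, p) = (148 + d)/(-47 + p)
(-20285 + X(215, 87))*(Z(-17) + 3617) = (-20285 + (148 + 215)/(-47 + 87))*(-124/203 + 3617) = (-20285 + 363/40)*(734127/203) = -811037/40*734127/203 = -595404159699/8120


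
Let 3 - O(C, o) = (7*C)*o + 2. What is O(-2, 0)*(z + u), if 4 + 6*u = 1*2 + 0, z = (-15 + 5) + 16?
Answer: 17/3 ≈ 5.6667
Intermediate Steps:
O(C, o) = 1 - 7*C*o (O(C, o) = 3 - ((7*C)*o + 2) = 3 - (7*C*o + 2) = 3 - (2 + 7*C*o) = 3 + (-2 - 7*C*o) = 1 - 7*C*o)
z = 6 (z = -10 + 16 = 6)
u = -⅓ (u = -⅔ + (1*2 + 0)/6 = -⅔ + (2 + 0)/6 = -⅔ + (⅙)*2 = -⅔ + ⅓ = -⅓ ≈ -0.33333)
O(-2, 0)*(z + u) = (1 - 7*(-2)*0)*(6 - ⅓) = (1 + 0)*(17/3) = 1*(17/3) = 17/3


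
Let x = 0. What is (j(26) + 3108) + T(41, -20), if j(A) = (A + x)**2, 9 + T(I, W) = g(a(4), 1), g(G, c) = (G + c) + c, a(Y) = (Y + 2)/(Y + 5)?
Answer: 11333/3 ≈ 3777.7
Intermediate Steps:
a(Y) = (2 + Y)/(5 + Y)
g(G, c) = G + 2*c
T(I, W) = -19/3 (T(I, W) = -9 + ((2 + 4)/(5 + 4) + 2*1) = -9 + (6/9 + 2) = -9 + ((1/9)*6 + 2) = -9 + (2/3 + 2) = -9 + 8/3 = -19/3)
j(A) = A**2 (j(A) = (A + 0)**2 = A**2)
(j(26) + 3108) + T(41, -20) = (26**2 + 3108) - 19/3 = (676 + 3108) - 19/3 = 3784 - 19/3 = 11333/3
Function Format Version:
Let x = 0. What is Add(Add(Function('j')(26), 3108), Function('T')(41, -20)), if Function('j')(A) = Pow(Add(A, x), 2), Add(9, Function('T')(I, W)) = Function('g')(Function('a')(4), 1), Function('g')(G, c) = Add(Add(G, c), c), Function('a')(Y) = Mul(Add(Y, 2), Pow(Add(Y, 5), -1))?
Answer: Rational(11333, 3) ≈ 3777.7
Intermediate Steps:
Function('a')(Y) = Mul(Pow(Add(5, Y), -1), Add(2, Y)) (Function('a')(Y) = Mul(Add(2, Y), Pow(Add(5, Y), -1)) = Mul(Pow(Add(5, Y), -1), Add(2, Y)))
Function('g')(G, c) = Add(G, Mul(2, c))
Function('T')(I, W) = Rational(-19, 3) (Function('T')(I, W) = Add(-9, Add(Mul(Pow(Add(5, 4), -1), Add(2, 4)), Mul(2, 1))) = Add(-9, Add(Mul(Pow(9, -1), 6), 2)) = Add(-9, Add(Mul(Rational(1, 9), 6), 2)) = Add(-9, Add(Rational(2, 3), 2)) = Add(-9, Rational(8, 3)) = Rational(-19, 3))
Function('j')(A) = Pow(A, 2) (Function('j')(A) = Pow(Add(A, 0), 2) = Pow(A, 2))
Add(Add(Function('j')(26), 3108), Function('T')(41, -20)) = Add(Add(Pow(26, 2), 3108), Rational(-19, 3)) = Add(Add(676, 3108), Rational(-19, 3)) = Add(3784, Rational(-19, 3)) = Rational(11333, 3)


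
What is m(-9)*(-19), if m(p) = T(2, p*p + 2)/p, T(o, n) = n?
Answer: 1577/9 ≈ 175.22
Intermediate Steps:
m(p) = (2 + p**2)/p (m(p) = (p*p + 2)/p = (p**2 + 2)/p = (2 + p**2)/p)
m(-9)*(-19) = (-9 + 2/(-9))*(-19) = (-9 + 2*(-1/9))*(-19) = (-9 - 2/9)*(-19) = -83/9*(-19) = 1577/9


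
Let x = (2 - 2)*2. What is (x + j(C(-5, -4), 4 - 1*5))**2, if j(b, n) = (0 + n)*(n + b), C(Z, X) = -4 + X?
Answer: 81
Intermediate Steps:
j(b, n) = n*(b + n)
x = 0 (x = 0*2 = 0)
(x + j(C(-5, -4), 4 - 1*5))**2 = (0 + (4 - 1*5)*((-4 - 4) + (4 - 1*5)))**2 = (0 + (4 - 5)*(-8 + (4 - 5)))**2 = (0 - (-8 - 1))**2 = (0 - 1*(-9))**2 = (0 + 9)**2 = 9**2 = 81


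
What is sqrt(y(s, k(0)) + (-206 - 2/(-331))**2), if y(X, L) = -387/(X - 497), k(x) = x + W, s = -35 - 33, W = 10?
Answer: 3*sqrt(164902161126895)/187015 ≈ 206.00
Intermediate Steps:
s = -68
k(x) = 10 + x (k(x) = x + 10 = 10 + x)
y(X, L) = -387/(-497 + X)
sqrt(y(s, k(0)) + (-206 - 2/(-331))**2) = sqrt(-387/(-497 - 68) + (-206 - 2/(-331))**2) = sqrt(-387/(-565) + (-206 - 2*(-1/331))**2) = sqrt(-387*(-1/565) + (-206 + 2/331)**2) = sqrt(387/565 + (-68184/331)**2) = sqrt(387/565 + 4649057856/109561) = sqrt(2626760088747/61901965) = 3*sqrt(164902161126895)/187015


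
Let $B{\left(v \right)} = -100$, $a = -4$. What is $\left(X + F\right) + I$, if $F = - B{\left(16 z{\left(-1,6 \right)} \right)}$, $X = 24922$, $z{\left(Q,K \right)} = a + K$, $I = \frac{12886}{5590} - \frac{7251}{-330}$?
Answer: $\frac{1540095629}{61490} \approx 25046.0$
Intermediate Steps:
$I = \frac{1492849}{61490}$ ($I = 12886 \cdot \frac{1}{5590} - - \frac{2417}{110} = \frac{6443}{2795} + \frac{2417}{110} = \frac{1492849}{61490} \approx 24.278$)
$z{\left(Q,K \right)} = -4 + K$
$F = 100$ ($F = \left(-1\right) \left(-100\right) = 100$)
$\left(X + F\right) + I = \left(24922 + 100\right) + \frac{1492849}{61490} = 25022 + \frac{1492849}{61490} = \frac{1540095629}{61490}$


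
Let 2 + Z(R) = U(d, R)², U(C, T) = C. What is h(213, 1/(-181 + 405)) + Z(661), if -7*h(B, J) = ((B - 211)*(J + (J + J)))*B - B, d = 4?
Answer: 34193/784 ≈ 43.614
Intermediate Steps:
Z(R) = 14 (Z(R) = -2 + 4² = -2 + 16 = 14)
h(B, J) = B/7 - 3*B*J*(-211 + B)/7 (h(B, J) = -(((B - 211)*(J + (J + J)))*B - B)/7 = -(((-211 + B)*(J + 2*J))*B - B)/7 = -(((-211 + B)*(3*J))*B - B)/7 = -((3*J*(-211 + B))*B - B)/7 = -(3*B*J*(-211 + B) - B)/7 = -(-B + 3*B*J*(-211 + B))/7 = B/7 - 3*B*J*(-211 + B)/7)
h(213, 1/(-181 + 405)) + Z(661) = (⅐)*213*(1 + 633/(-181 + 405) - 3*213/(-181 + 405)) + 14 = (⅐)*213*(1 + 633/224 - 3*213/224) + 14 = (⅐)*213*(1 + 633*(1/224) - 3*213*1/224) + 14 = (⅐)*213*(1 + 633/224 - 639/224) + 14 = (⅐)*213*(109/112) + 14 = 23217/784 + 14 = 34193/784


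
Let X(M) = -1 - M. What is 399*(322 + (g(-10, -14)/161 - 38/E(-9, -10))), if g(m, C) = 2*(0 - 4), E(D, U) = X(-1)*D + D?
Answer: 8979856/69 ≈ 1.3014e+5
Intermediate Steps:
E(D, U) = D (E(D, U) = (-1 - 1*(-1))*D + D = (-1 + 1)*D + D = 0*D + D = 0 + D = D)
g(m, C) = -8 (g(m, C) = 2*(-4) = -8)
399*(322 + (g(-10, -14)/161 - 38/E(-9, -10))) = 399*(322 + (-8/161 - 38/(-9))) = 399*(322 + (-8*1/161 - 38*(-⅑))) = 399*(322 + (-8/161 + 38/9)) = 399*(322 + 6046/1449) = 399*(472624/1449) = 8979856/69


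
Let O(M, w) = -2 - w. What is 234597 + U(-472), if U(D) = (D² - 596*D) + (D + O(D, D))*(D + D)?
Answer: 740581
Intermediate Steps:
U(D) = D² - 600*D (U(D) = (D² - 596*D) + (D + (-2 - D))*(D + D) = (D² - 596*D) - 4*D = D² - 600*D)
234597 + U(-472) = 234597 - 472*(-600 - 472) = 234597 - 472*(-1072) = 234597 + 505984 = 740581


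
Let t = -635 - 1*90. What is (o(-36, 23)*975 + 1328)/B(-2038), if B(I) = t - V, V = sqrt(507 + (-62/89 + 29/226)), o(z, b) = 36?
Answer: -531216774200/10562234883 + 36428*sqrt(204888585838)/10562234883 ≈ -48.733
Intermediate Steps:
t = -725 (t = -635 - 90 = -725)
V = sqrt(204888585838)/20114 (V = sqrt(507 + (-62*1/89 + 29*(1/226))) = sqrt(507 + (-62/89 + 29/226)) = sqrt(507 - 11431/20114) = sqrt(10186367/20114) = sqrt(204888585838)/20114 ≈ 22.504)
B(I) = -725 - sqrt(204888585838)/20114
(o(-36, 23)*975 + 1328)/B(-2038) = (36*975 + 1328)/(-725 - sqrt(204888585838)/20114) = (35100 + 1328)/(-725 - sqrt(204888585838)/20114) = 36428/(-725 - sqrt(204888585838)/20114)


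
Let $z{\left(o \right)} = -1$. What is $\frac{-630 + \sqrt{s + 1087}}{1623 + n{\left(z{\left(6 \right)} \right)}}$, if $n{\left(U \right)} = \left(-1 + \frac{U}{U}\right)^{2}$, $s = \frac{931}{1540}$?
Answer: $- \frac{210}{541} + \frac{\sqrt{13160015}}{178530} \approx -0.36785$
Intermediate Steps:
$s = \frac{133}{220}$ ($s = 931 \cdot \frac{1}{1540} = \frac{133}{220} \approx 0.60455$)
$n{\left(U \right)} = 0$ ($n{\left(U \right)} = \left(-1 + 1\right)^{2} = 0^{2} = 0$)
$\frac{-630 + \sqrt{s + 1087}}{1623 + n{\left(z{\left(6 \right)} \right)}} = \frac{-630 + \sqrt{\frac{133}{220} + 1087}}{1623 + 0} = \frac{-630 + \sqrt{\frac{239273}{220}}}{1623} = \left(-630 + \frac{\sqrt{13160015}}{110}\right) \frac{1}{1623} = - \frac{210}{541} + \frac{\sqrt{13160015}}{178530}$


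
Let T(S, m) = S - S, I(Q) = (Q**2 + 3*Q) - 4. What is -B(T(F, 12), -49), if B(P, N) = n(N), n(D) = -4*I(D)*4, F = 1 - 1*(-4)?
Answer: 36000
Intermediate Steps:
F = 5 (F = 1 + 4 = 5)
I(Q) = -4 + Q**2 + 3*Q
T(S, m) = 0
n(D) = 64 - 48*D - 16*D**2 (n(D) = -4*(-4 + D**2 + 3*D)*4 = (16 - 12*D - 4*D**2)*4 = 64 - 48*D - 16*D**2)
B(P, N) = 64 - 48*N - 16*N**2
-B(T(F, 12), -49) = -(64 - 48*(-49) - 16*(-49)**2) = -(64 + 2352 - 16*2401) = -(64 + 2352 - 38416) = -1*(-36000) = 36000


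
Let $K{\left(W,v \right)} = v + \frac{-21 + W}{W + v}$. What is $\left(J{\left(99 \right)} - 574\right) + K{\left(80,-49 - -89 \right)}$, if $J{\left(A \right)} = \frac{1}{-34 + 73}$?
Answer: $- \frac{277411}{520} \approx -533.48$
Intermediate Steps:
$K{\left(W,v \right)} = v + \frac{-21 + W}{W + v}$
$J{\left(A \right)} = \frac{1}{39}$
$\left(J{\left(99 \right)} - 574\right) + K{\left(80,-49 - -89 \right)} = \left(\frac{1}{39} - 574\right) + \frac{-21 + 80 + \left(-49 - -89\right)^{2} + 80 \left(-49 - -89\right)}{80 - -40} = - \frac{22385}{39} + \frac{-21 + 80 + \left(-49 + 89\right)^{2} + 80 \left(-49 + 89\right)}{80 + \left(-49 + 89\right)} = - \frac{22385}{39} + \frac{-21 + 80 + 40^{2} + 80 \cdot 40}{80 + 40} = - \frac{22385}{39} + \frac{-21 + 80 + 1600 + 3200}{120} = - \frac{22385}{39} + \frac{1}{120} \cdot 4859 = - \frac{22385}{39} + \frac{4859}{120} = - \frac{277411}{520}$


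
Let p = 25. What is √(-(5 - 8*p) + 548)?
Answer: √743 ≈ 27.258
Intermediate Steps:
√(-(5 - 8*p) + 548) = √(-(5 - 8*25) + 548) = √(-(5 - 200) + 548) = √(-1*(-195) + 548) = √(195 + 548) = √743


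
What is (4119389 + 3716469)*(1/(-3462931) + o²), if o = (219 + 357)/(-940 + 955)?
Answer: 1000305951417777022/86573275 ≈ 1.1554e+10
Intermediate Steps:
o = 192/5 (o = 576/15 = 576*(1/15) = 192/5 ≈ 38.400)
(4119389 + 3716469)*(1/(-3462931) + o²) = (4119389 + 3716469)*(1/(-3462931) + (192/5)²) = 7835858*(-1/3462931 + 36864/25) = 7835858*(127657488359/86573275) = 1000305951417777022/86573275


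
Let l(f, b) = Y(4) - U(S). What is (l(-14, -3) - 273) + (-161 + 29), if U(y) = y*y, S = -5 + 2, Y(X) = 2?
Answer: -412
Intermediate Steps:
S = -3
U(y) = y²
l(f, b) = -7 (l(f, b) = 2 - 1*(-3)² = 2 - 1*9 = 2 - 9 = -7)
(l(-14, -3) - 273) + (-161 + 29) = (-7 - 273) + (-161 + 29) = -280 - 132 = -412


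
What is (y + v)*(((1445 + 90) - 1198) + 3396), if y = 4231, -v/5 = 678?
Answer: 3139453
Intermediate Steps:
v = -3390 (v = -5*678 = -3390)
(y + v)*(((1445 + 90) - 1198) + 3396) = (4231 - 3390)*(((1445 + 90) - 1198) + 3396) = 841*((1535 - 1198) + 3396) = 841*(337 + 3396) = 841*3733 = 3139453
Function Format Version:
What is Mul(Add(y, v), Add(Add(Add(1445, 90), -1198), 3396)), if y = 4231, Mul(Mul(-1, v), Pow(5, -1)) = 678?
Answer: 3139453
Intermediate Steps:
v = -3390 (v = Mul(-5, 678) = -3390)
Mul(Add(y, v), Add(Add(Add(1445, 90), -1198), 3396)) = Mul(Add(4231, -3390), Add(Add(Add(1445, 90), -1198), 3396)) = Mul(841, Add(Add(1535, -1198), 3396)) = Mul(841, Add(337, 3396)) = Mul(841, 3733) = 3139453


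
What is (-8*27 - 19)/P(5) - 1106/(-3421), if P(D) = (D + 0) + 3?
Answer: -795087/27368 ≈ -29.052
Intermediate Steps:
P(D) = 3 + D (P(D) = D + 3 = 3 + D)
(-8*27 - 19)/P(5) - 1106/(-3421) = (-8*27 - 19)/(3 + 5) - 1106/(-3421) = (-216 - 19)/8 - 1106*(-1/3421) = -235*1/8 + 1106/3421 = -235/8 + 1106/3421 = -795087/27368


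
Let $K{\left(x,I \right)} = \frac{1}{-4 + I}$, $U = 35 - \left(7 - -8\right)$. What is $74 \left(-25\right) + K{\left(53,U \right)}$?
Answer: $- \frac{29599}{16} \approx -1849.9$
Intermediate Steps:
$U = 20$ ($U = 35 - \left(7 + 8\right) = 35 - 15 = 20$)
$74 \left(-25\right) + K{\left(53,U \right)} = 74 \left(-25\right) + \frac{1}{-4 + 20} = -1850 + \frac{1}{16} = - \frac{29599}{16}$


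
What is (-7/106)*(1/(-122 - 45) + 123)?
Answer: -71890/8851 ≈ -8.1223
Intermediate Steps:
(-7/106)*(1/(-122 - 45) + 123) = (-7*1/106)*(1/(-167) + 123) = -7*(-1/167 + 123)/106 = -7/106*20540/167 = -71890/8851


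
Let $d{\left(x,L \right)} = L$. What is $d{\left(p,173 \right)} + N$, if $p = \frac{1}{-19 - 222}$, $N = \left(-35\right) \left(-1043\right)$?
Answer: $36678$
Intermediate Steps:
$N = 36505$
$p = - \frac{1}{241}$ ($p = \frac{1}{-241} = - \frac{1}{241} \approx -0.0041494$)
$d{\left(p,173 \right)} + N = 173 + 36505 = 36678$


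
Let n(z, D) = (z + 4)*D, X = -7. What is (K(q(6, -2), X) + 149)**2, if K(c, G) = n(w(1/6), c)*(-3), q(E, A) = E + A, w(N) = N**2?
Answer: 91204/9 ≈ 10134.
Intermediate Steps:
n(z, D) = D*(4 + z) (n(z, D) = (4 + z)*D = D*(4 + z))
q(E, A) = A + E
K(c, G) = -145*c/12 (K(c, G) = (c*(4 + (1/6)**2))*(-3) = (c*(4 + 1/36))*(-3) = (c*(145/36))*(-3) = (145*c/36)*(-3) = -145*c/12)
(K(q(6, -2), X) + 149)**2 = (-145*(-2 + 6)/12 + 149)**2 = (-145/12*4 + 149)**2 = (-145/3 + 149)**2 = (302/3)**2 = 91204/9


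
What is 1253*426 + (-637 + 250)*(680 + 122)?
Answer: 223404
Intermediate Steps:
1253*426 + (-637 + 250)*(680 + 122) = 533778 - 387*802 = 533778 - 310374 = 223404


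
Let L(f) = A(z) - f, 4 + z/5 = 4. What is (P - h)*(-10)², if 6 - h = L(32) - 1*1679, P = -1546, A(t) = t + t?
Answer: -326300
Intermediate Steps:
z = 0 (z = -20 + 5*4 = -20 + 20 = 0)
A(t) = 2*t
L(f) = -f (L(f) = 2*0 - f = 0 - f = -f)
h = 1717 (h = 6 - (-1*32 - 1*1679) = 6 - (-32 - 1679) = 6 - 1*(-1711) = 6 + 1711 = 1717)
(P - h)*(-10)² = (-1546 - 1*1717)*(-10)² = (-1546 - 1717)*100 = -3263*100 = -326300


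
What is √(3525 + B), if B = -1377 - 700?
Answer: 2*√362 ≈ 38.053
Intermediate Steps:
B = -2077
√(3525 + B) = √(3525 - 2077) = √1448 = 2*√362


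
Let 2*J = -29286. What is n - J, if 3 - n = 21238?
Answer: -6592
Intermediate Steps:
n = -21235 (n = 3 - 1*21238 = 3 - 21238 = -21235)
J = -14643 (J = (½)*(-29286) = -14643)
n - J = -21235 - 1*(-14643) = -21235 + 14643 = -6592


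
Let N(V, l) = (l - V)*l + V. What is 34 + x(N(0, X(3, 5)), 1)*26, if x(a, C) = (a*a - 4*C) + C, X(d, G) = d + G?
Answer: 106452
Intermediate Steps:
X(d, G) = G + d
N(V, l) = V + l*(l - V) (N(V, l) = l*(l - V) + V = V + l*(l - V))
x(a, C) = a**2 - 3*C (x(a, C) = (a**2 - 4*C) + C = a**2 - 3*C)
34 + x(N(0, X(3, 5)), 1)*26 = 34 + ((0 + (5 + 3)**2 - 1*0*(5 + 3))**2 - 3*1)*26 = 34 + ((0 + 8**2 - 1*0*8)**2 - 3)*26 = 34 + ((0 + 64 + 0)**2 - 3)*26 = 34 + (64**2 - 3)*26 = 34 + (4096 - 3)*26 = 34 + 4093*26 = 34 + 106418 = 106452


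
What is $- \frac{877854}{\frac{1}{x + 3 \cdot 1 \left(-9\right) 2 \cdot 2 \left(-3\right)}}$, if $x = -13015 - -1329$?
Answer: $9974177148$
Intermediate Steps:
$x = -11686$ ($x = -13015 + 1329 = -11686$)
$- \frac{877854}{\frac{1}{x + 3 \cdot 1 \left(-9\right) 2 \cdot 2 \left(-3\right)}} = - \frac{877854}{\frac{1}{-11686 + 3 \cdot 1 \left(-9\right) 2 \cdot 2 \left(-3\right)}} = - \frac{877854}{\frac{1}{-11686 + 3 \left(-9\right) 4 \left(-3\right)}} = - \frac{877854}{\frac{1}{-11686 - -324}} = - \frac{877854}{\frac{1}{-11686 + 324}} = - \frac{877854}{\frac{1}{-11362}} = - \frac{877854}{- \frac{1}{11362}} = \left(-877854\right) \left(-11362\right) = 9974177148$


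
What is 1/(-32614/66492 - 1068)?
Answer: -33246/35523035 ≈ -0.00093590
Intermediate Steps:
1/(-32614/66492 - 1068) = 1/(-32614*1/66492 - 1068) = 1/(-16307/33246 - 1068) = 1/(-35523035/33246) = -33246/35523035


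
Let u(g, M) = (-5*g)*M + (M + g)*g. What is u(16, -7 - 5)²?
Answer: 1048576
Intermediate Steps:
u(g, M) = g*(M + g) - 5*M*g (u(g, M) = -5*M*g + g*(M + g) = g*(M + g) - 5*M*g)
u(16, -7 - 5)² = (16*(16 - 4*(-7 - 5)))² = (16*(16 - 4*(-12)))² = (16*(16 + 48))² = (16*64)² = 1024² = 1048576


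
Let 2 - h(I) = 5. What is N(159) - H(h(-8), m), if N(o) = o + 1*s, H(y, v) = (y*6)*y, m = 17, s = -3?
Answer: 102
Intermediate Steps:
h(I) = -3 (h(I) = 2 - 1*5 = 2 - 5 = -3)
H(y, v) = 6*y**2 (H(y, v) = (6*y)*y = 6*y**2)
N(o) = -3 + o (N(o) = o + 1*(-3) = o - 3 = -3 + o)
N(159) - H(h(-8), m) = (-3 + 159) - 6*(-3)**2 = 156 - 6*9 = 156 - 1*54 = 156 - 54 = 102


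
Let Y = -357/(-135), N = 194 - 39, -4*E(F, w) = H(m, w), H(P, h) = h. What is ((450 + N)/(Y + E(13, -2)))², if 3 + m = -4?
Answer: 2964802500/80089 ≈ 37019.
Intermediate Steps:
m = -7 (m = -3 - 4 = -7)
E(F, w) = -w/4
N = 155
Y = 119/45 (Y = -357*(-1/135) = 119/45 ≈ 2.6444)
((450 + N)/(Y + E(13, -2)))² = ((450 + 155)/(119/45 - ¼*(-2)))² = (605/(119/45 + ½))² = (605/(283/90))² = (605*(90/283))² = (54450/283)² = 2964802500/80089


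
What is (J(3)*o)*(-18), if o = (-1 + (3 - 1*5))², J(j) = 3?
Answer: -486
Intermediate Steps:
o = 9 (o = (-1 + (3 - 5))² = (-1 - 2)² = (-3)² = 9)
(J(3)*o)*(-18) = (3*9)*(-18) = 27*(-18) = -486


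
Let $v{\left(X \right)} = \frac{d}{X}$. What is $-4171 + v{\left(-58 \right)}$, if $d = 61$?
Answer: $- \frac{241979}{58} \approx -4172.1$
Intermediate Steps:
$v{\left(X \right)} = \frac{61}{X}$
$-4171 + v{\left(-58 \right)} = -4171 + \frac{61}{-58} = -4171 + 61 \left(- \frac{1}{58}\right) = -4171 - \frac{61}{58} = - \frac{241979}{58}$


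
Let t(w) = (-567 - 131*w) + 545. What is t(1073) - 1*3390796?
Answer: -3531381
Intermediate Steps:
t(w) = -22 - 131*w
t(1073) - 1*3390796 = (-22 - 131*1073) - 1*3390796 = (-22 - 140563) - 3390796 = -140585 - 3390796 = -3531381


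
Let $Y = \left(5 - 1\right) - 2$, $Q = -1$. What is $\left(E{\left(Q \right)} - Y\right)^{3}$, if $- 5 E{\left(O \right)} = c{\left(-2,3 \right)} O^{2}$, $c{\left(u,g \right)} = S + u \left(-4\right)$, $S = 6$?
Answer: $- \frac{13824}{125} \approx -110.59$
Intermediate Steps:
$c{\left(u,g \right)} = 6 - 4 u$ ($c{\left(u,g \right)} = 6 + u \left(-4\right) = 6 - 4 u$)
$Y = 2$ ($Y = 4 - 2 = 2$)
$E{\left(O \right)} = - \frac{14 O^{2}}{5}$ ($E{\left(O \right)} = - \frac{\left(6 - -8\right) O^{2}}{5} = - \frac{\left(6 + 8\right) O^{2}}{5} = - \frac{14 O^{2}}{5}$)
$\left(E{\left(Q \right)} - Y\right)^{3} = \left(- \frac{14 \left(-1\right)^{2}}{5} - 2\right)^{3} = \left(\left(- \frac{14}{5}\right) 1 - 2\right)^{3} = \left(- \frac{14}{5} - 2\right)^{3} = \left(- \frac{24}{5}\right)^{3} = - \frac{13824}{125}$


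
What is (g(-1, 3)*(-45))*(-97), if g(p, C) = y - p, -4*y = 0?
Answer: 4365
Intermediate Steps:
y = 0 (y = -1/4*0 = 0)
g(p, C) = -p (g(p, C) = 0 - p = -p)
(g(-1, 3)*(-45))*(-97) = (-1*(-1)*(-45))*(-97) = (1*(-45))*(-97) = -45*(-97) = 4365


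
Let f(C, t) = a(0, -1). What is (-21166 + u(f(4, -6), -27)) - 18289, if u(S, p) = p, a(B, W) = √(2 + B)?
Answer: -39482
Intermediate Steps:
f(C, t) = √2 (f(C, t) = √(2 + 0) = √2)
(-21166 + u(f(4, -6), -27)) - 18289 = (-21166 - 27) - 18289 = -21193 - 18289 = -39482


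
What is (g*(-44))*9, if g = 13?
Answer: -5148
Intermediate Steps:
(g*(-44))*9 = (13*(-44))*9 = -572*9 = -5148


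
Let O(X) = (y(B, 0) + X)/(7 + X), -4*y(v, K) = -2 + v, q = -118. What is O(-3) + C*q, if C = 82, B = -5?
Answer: -154821/16 ≈ -9676.3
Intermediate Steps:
y(v, K) = ½ - v/4 (y(v, K) = -(-2 + v)/4 = ½ - v/4)
O(X) = (7/4 + X)/(7 + X) (O(X) = ((½ - ¼*(-5)) + X)/(7 + X) = ((½ + 5/4) + X)/(7 + X) = (7/4 + X)/(7 + X))
O(-3) + C*q = (7/4 - 3)/(7 - 3) + 82*(-118) = -5/4/4 - 9676 = (¼)*(-5/4) - 9676 = -5/16 - 9676 = -154821/16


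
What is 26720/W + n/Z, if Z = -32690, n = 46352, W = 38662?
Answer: -229646056/315965195 ≈ -0.72681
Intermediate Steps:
26720/W + n/Z = 26720/38662 + 46352/(-32690) = 26720*(1/38662) + 46352*(-1/32690) = 13360/19331 - 23176/16345 = -229646056/315965195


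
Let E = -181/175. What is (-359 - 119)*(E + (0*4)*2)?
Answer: 86518/175 ≈ 494.39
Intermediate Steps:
E = -181/175 (E = -181*1/175 = -181/175 ≈ -1.0343)
(-359 - 119)*(E + (0*4)*2) = (-359 - 119)*(-181/175 + (0*4)*2) = -478*(-181/175 + 0*2) = -478*(-181/175 + 0) = -478*(-181/175) = 86518/175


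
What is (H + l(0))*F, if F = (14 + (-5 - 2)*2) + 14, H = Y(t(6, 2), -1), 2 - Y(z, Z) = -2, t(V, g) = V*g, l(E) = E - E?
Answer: 56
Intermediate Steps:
l(E) = 0
Y(z, Z) = 4 (Y(z, Z) = 2 - 1*(-2) = 2 + 2 = 4)
H = 4
F = 14 (F = (14 - 7*2) + 14 = (14 - 14) + 14 = 0 + 14 = 14)
(H + l(0))*F = (4 + 0)*14 = 4*14 = 56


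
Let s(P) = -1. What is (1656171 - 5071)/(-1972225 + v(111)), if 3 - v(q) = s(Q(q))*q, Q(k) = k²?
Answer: -1651100/1972111 ≈ -0.83722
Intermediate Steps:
v(q) = 3 + q (v(q) = 3 - (-1)*q = 3 + q)
(1656171 - 5071)/(-1972225 + v(111)) = (1656171 - 5071)/(-1972225 + (3 + 111)) = 1651100/(-1972225 + 114) = 1651100/(-1972111) = 1651100*(-1/1972111) = -1651100/1972111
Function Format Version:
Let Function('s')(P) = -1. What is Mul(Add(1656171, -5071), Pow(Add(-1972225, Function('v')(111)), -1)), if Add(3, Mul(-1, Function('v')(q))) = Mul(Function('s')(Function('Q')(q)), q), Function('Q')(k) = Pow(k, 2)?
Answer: Rational(-1651100, 1972111) ≈ -0.83722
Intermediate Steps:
Function('v')(q) = Add(3, q) (Function('v')(q) = Add(3, Mul(-1, Mul(-1, q))) = Add(3, q))
Mul(Add(1656171, -5071), Pow(Add(-1972225, Function('v')(111)), -1)) = Mul(Add(1656171, -5071), Pow(Add(-1972225, Add(3, 111)), -1)) = Mul(1651100, Pow(Add(-1972225, 114), -1)) = Mul(1651100, Pow(-1972111, -1)) = Mul(1651100, Rational(-1, 1972111)) = Rational(-1651100, 1972111)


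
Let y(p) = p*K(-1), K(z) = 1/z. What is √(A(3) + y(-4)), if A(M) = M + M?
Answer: √10 ≈ 3.1623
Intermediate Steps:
A(M) = 2*M
y(p) = -p (y(p) = p/(-1) = p*(-1) = -p)
√(A(3) + y(-4)) = √(2*3 - 1*(-4)) = √(6 + 4) = √10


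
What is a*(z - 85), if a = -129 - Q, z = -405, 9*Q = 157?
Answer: 645820/9 ≈ 71758.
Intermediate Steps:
Q = 157/9 (Q = (1/9)*157 = 157/9 ≈ 17.444)
a = -1318/9 (a = -129 - 1*157/9 = -129 - 157/9 = -1318/9 ≈ -146.44)
a*(z - 85) = -1318*(-405 - 85)/9 = -1318/9*(-490) = 645820/9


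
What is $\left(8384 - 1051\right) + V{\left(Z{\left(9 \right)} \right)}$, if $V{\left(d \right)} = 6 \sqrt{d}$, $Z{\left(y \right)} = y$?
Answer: $7351$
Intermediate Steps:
$\left(8384 - 1051\right) + V{\left(Z{\left(9 \right)} \right)} = \left(8384 - 1051\right) + 6 \sqrt{9} = \left(8384 - 1051\right) + 6 \cdot 3 = 7333 + 18 = 7351$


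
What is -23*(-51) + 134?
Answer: 1307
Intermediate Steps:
-23*(-51) + 134 = 1173 + 134 = 1307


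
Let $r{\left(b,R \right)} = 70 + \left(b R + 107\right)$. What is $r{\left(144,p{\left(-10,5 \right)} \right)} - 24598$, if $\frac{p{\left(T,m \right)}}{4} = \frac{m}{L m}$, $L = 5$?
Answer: $- \frac{121529}{5} \approx -24306.0$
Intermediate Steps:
$p{\left(T,m \right)} = \frac{4}{5}$ ($p{\left(T,m \right)} = 4 \frac{m}{5 m} = 4 m \frac{1}{5 m} = 4 \cdot \frac{1}{5} = \frac{4}{5}$)
$r{\left(b,R \right)} = 177 + R b$ ($r{\left(b,R \right)} = 70 + \left(R b + 107\right) = 70 + \left(107 + R b\right) = 177 + R b$)
$r{\left(144,p{\left(-10,5 \right)} \right)} - 24598 = \left(177 + \frac{4}{5} \cdot 144\right) - 24598 = \left(177 + \frac{576}{5}\right) - 24598 = \frac{1461}{5} - 24598 = - \frac{121529}{5}$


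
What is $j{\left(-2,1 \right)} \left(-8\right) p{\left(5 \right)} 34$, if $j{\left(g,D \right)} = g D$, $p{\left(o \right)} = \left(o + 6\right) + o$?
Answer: $8704$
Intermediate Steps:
$p{\left(o \right)} = 6 + 2 o$ ($p{\left(o \right)} = \left(6 + o\right) + o = 6 + 2 o$)
$j{\left(g,D \right)} = D g$
$j{\left(-2,1 \right)} \left(-8\right) p{\left(5 \right)} 34 = 1 \left(-2\right) \left(-8\right) \left(6 + 2 \cdot 5\right) 34 = \left(-2\right) \left(-8\right) \left(6 + 10\right) 34 = 16 \cdot 16 \cdot 34 = 256 \cdot 34 = 8704$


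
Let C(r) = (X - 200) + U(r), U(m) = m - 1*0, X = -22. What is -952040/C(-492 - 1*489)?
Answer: 952040/1203 ≈ 791.39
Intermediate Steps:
U(m) = m (U(m) = m + 0 = m)
C(r) = -222 + r (C(r) = (-22 - 200) + r = -222 + r)
-952040/C(-492 - 1*489) = -952040/(-222 + (-492 - 1*489)) = -952040/(-222 + (-492 - 489)) = -952040/(-222 - 981) = -952040/(-1203) = -952040*(-1/1203) = 952040/1203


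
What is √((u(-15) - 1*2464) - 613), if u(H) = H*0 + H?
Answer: 2*I*√773 ≈ 55.606*I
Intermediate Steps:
u(H) = H (u(H) = 0 + H = H)
√((u(-15) - 1*2464) - 613) = √((-15 - 1*2464) - 613) = √((-15 - 2464) - 613) = √(-2479 - 613) = √(-3092) = 2*I*√773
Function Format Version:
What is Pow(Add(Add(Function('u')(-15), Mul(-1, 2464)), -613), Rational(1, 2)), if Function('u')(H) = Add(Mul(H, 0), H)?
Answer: Mul(2, I, Pow(773, Rational(1, 2))) ≈ Mul(55.606, I)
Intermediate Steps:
Function('u')(H) = H (Function('u')(H) = Add(0, H) = H)
Pow(Add(Add(Function('u')(-15), Mul(-1, 2464)), -613), Rational(1, 2)) = Pow(Add(Add(-15, Mul(-1, 2464)), -613), Rational(1, 2)) = Pow(Add(Add(-15, -2464), -613), Rational(1, 2)) = Pow(Add(-2479, -613), Rational(1, 2)) = Pow(-3092, Rational(1, 2)) = Mul(2, I, Pow(773, Rational(1, 2)))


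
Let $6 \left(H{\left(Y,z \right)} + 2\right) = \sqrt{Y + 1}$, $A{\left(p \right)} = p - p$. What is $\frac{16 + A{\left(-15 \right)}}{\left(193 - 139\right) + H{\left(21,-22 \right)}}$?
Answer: $\frac{14976}{48661} - \frac{48 \sqrt{22}}{48661} \approx 0.30313$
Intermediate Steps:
$A{\left(p \right)} = 0$
$H{\left(Y,z \right)} = -2 + \frac{\sqrt{1 + Y}}{6}$ ($H{\left(Y,z \right)} = -2 + \frac{\sqrt{Y + 1}}{6} = -2 + \frac{\sqrt{1 + Y}}{6}$)
$\frac{16 + A{\left(-15 \right)}}{\left(193 - 139\right) + H{\left(21,-22 \right)}} = \frac{16 + 0}{\left(193 - 139\right) - \left(2 - \frac{\sqrt{1 + 21}}{6}\right)} = \frac{16}{54 - \left(2 - \frac{\sqrt{22}}{6}\right)} = \frac{16}{52 + \frac{\sqrt{22}}{6}}$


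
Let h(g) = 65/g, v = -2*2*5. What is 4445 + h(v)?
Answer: 17767/4 ≈ 4441.8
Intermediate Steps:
v = -20 (v = -4*5 = -20)
4445 + h(v) = 4445 + 65/(-20) = 4445 + 65*(-1/20) = 4445 - 13/4 = 17767/4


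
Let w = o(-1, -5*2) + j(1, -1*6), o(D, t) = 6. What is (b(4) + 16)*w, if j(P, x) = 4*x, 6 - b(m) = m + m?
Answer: -252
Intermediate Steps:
b(m) = 6 - 2*m (b(m) = 6 - (m + m) = 6 - 2*m)
w = -18 (w = 6 + 4*(-1*6) = 6 + 4*(-6) = 6 - 24 = -18)
(b(4) + 16)*w = ((6 - 2*4) + 16)*(-18) = ((6 - 8) + 16)*(-18) = (-2 + 16)*(-18) = 14*(-18) = -252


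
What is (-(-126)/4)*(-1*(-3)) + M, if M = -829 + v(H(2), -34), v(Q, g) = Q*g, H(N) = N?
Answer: -1605/2 ≈ -802.50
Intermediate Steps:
M = -897 (M = -829 + 2*(-34) = -829 - 68 = -897)
(-(-126)/4)*(-1*(-3)) + M = (-(-126)/4)*(-1*(-3)) - 897 = -(-126)/4*3 - 897 = -14*(-9/4)*3 - 897 = (63/2)*3 - 897 = 189/2 - 897 = -1605/2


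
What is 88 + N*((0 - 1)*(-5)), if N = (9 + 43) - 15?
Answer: 273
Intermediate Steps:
N = 37 (N = 52 - 15 = 37)
88 + N*((0 - 1)*(-5)) = 88 + 37*((0 - 1)*(-5)) = 88 + 37*(-1*(-5)) = 88 + 37*5 = 88 + 185 = 273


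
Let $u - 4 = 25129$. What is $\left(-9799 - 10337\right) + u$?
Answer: $4997$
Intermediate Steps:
$u = 25133$ ($u = 4 + 25129 = 25133$)
$\left(-9799 - 10337\right) + u = \left(-9799 - 10337\right) + 25133 = -20136 + 25133 = 4997$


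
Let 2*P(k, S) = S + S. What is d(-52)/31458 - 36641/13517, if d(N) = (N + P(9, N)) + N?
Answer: -27494315/10124233 ≈ -2.7157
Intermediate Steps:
P(k, S) = S (P(k, S) = (S + S)/2 = (2*S)/2 = S)
d(N) = 3*N (d(N) = (N + N) + N = 2*N + N = 3*N)
d(-52)/31458 - 36641/13517 = (3*(-52))/31458 - 36641/13517 = -156*1/31458 - 36641*1/13517 = -26/5243 - 36641/13517 = -27494315/10124233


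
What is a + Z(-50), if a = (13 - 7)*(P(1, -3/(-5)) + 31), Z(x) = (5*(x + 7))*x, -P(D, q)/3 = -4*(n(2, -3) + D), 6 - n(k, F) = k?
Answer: 11296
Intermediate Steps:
n(k, F) = 6 - k
P(D, q) = 48 + 12*D (P(D, q) = -(-12)*((6 - 1*2) + D) = -(-12)*((6 - 2) + D) = -(-12)*(4 + D) = -3*(-16 - 4*D) = 48 + 12*D)
Z(x) = x*(35 + 5*x) (Z(x) = (5*(7 + x))*x = (35 + 5*x)*x = x*(35 + 5*x))
a = 546 (a = (13 - 7)*((48 + 12*1) + 31) = 6*((48 + 12) + 31) = 6*(60 + 31) = 6*91 = 546)
a + Z(-50) = 546 + 5*(-50)*(7 - 50) = 546 + 5*(-50)*(-43) = 546 + 10750 = 11296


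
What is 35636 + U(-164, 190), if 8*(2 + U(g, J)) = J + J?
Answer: 71363/2 ≈ 35682.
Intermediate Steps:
U(g, J) = -2 + J/4 (U(g, J) = -2 + (J + J)/8 = -2 + (2*J)/8 = -2 + J/4)
35636 + U(-164, 190) = 35636 + (-2 + (¼)*190) = 35636 + (-2 + 95/2) = 35636 + 91/2 = 71363/2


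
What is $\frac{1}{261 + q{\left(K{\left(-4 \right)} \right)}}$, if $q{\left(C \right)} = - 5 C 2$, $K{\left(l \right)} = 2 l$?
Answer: $\frac{1}{341} \approx 0.0029326$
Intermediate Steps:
$q{\left(C \right)} = - 10 C$
$\frac{1}{261 + q{\left(K{\left(-4 \right)} \right)}} = \frac{1}{261 - 10 \cdot 2 \left(-4\right)} = \frac{1}{261 - -80} = \frac{1}{261 + 80} = \frac{1}{341}$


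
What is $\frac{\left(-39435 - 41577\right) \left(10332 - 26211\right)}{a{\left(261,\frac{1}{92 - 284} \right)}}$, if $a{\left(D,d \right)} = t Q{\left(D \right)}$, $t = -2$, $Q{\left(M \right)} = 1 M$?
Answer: $- \frac{71466086}{29} \approx -2.4643 \cdot 10^{6}$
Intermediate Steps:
$Q{\left(M \right)} = M$
$a{\left(D,d \right)} = - 2 D$
$\frac{\left(-39435 - 41577\right) \left(10332 - 26211\right)}{a{\left(261,\frac{1}{92 - 284} \right)}} = \frac{\left(-39435 - 41577\right) \left(10332 - 26211\right)}{\left(-2\right) 261} = \frac{\left(-81012\right) \left(-15879\right)}{-522} = 1286389548 \left(- \frac{1}{522}\right) = - \frac{71466086}{29}$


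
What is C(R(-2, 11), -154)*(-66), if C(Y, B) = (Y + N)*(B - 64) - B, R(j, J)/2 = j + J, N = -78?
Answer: -873444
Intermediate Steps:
R(j, J) = 2*J + 2*j (R(j, J) = 2*(j + J) = 2*(J + j) = 2*J + 2*j)
C(Y, B) = -B + (-78 + Y)*(-64 + B) (C(Y, B) = (Y - 78)*(B - 64) - B = (-78 + Y)*(-64 + B) - B = -B + (-78 + Y)*(-64 + B))
C(R(-2, 11), -154)*(-66) = (4992 - 79*(-154) - 64*(2*11 + 2*(-2)) - 154*(2*11 + 2*(-2)))*(-66) = (4992 + 12166 - 64*(22 - 4) - 154*(22 - 4))*(-66) = (4992 + 12166 - 64*18 - 154*18)*(-66) = (4992 + 12166 - 1152 - 2772)*(-66) = 13234*(-66) = -873444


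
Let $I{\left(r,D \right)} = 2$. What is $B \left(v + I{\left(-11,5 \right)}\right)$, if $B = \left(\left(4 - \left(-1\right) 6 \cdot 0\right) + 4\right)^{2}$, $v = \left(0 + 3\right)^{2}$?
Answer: $704$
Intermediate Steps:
$v = 9$ ($v = 3^{2} = 9$)
$B = 64$ ($B = \left(\left(4 - \left(-6\right) 0\right) + 4\right)^{2} = \left(\left(4 - 0\right) + 4\right)^{2} = \left(\left(4 + 0\right) + 4\right)^{2} = \left(4 + 4\right)^{2} = 8^{2} = 64$)
$B \left(v + I{\left(-11,5 \right)}\right) = 64 \left(9 + 2\right) = 64 \cdot 11 = 704$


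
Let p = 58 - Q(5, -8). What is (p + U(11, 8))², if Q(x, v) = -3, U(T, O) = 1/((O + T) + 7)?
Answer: 2518569/676 ≈ 3725.7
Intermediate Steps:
U(T, O) = 1/(7 + O + T)
p = 61 (p = 58 - 1*(-3) = 58 + 3 = 61)
(p + U(11, 8))² = (61 + 1/(7 + 8 + 11))² = (61 + 1/26)² = (1587/26)² = 2518569/676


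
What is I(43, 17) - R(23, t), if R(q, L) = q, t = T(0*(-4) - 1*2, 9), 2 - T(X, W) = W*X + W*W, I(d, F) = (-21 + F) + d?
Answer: 16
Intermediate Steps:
I(d, F) = -21 + F + d
T(X, W) = 2 - W² - W*X (T(X, W) = 2 - (W*X + W*W) = 2 - (W*X + W²) = 2 - (W² + W*X) = 2 + (-W² - W*X) = 2 - W² - W*X)
t = -61 (t = 2 - 1*9² - 1*9*(0*(-4) - 1*2) = 2 - 1*81 - 1*9*(0 - 2) = 2 - 81 - 1*9*(-2) = 2 - 81 + 18 = -61)
I(43, 17) - R(23, t) = (-21 + 17 + 43) - 1*23 = 39 - 23 = 16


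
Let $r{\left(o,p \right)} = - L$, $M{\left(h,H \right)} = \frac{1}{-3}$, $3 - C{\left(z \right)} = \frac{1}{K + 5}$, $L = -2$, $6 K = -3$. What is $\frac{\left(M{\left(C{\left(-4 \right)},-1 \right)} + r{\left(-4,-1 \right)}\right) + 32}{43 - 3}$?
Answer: $\frac{101}{120} \approx 0.84167$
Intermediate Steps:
$K = - \frac{1}{2}$ ($K = \frac{1}{6} \left(-3\right) = - \frac{1}{2} \approx -0.5$)
$C{\left(z \right)} = \frac{25}{9}$ ($C{\left(z \right)} = 3 - \frac{1}{- \frac{1}{2} + 5} = 3 - \frac{1}{\frac{9}{2}} = 3 - \frac{2}{9} = \frac{25}{9}$)
$M{\left(h,H \right)} = - \frac{1}{3}$
$r{\left(o,p \right)} = 2$ ($r{\left(o,p \right)} = \left(-1\right) \left(-2\right) = 2$)
$\frac{\left(M{\left(C{\left(-4 \right)},-1 \right)} + r{\left(-4,-1 \right)}\right) + 32}{43 - 3} = \frac{\left(- \frac{1}{3} + 2\right) + 32}{43 - 3} = \frac{\frac{5}{3} + 32}{40} = \frac{101}{3} \cdot \frac{1}{40} = \frac{101}{120}$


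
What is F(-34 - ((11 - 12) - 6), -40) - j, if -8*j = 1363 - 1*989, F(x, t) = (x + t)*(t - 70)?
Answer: 29667/4 ≈ 7416.8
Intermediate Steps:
F(x, t) = (-70 + t)*(t + x) (F(x, t) = (t + x)*(-70 + t) = (-70 + t)*(t + x))
j = -187/4 (j = -(1363 - 1*989)/8 = -(1363 - 989)/8 = -⅛*374 = -187/4 ≈ -46.750)
F(-34 - ((11 - 12) - 6), -40) - j = ((-40)² - 70*(-40) - 70*(-34 - ((11 - 12) - 6)) - 40*(-34 - ((11 - 12) - 6))) - 1*(-187/4) = (1600 + 2800 - 70*(-34 - (-1 - 6)) - 40*(-34 - (-1 - 6))) + 187/4 = (1600 + 2800 - 70*(-34 - 1*(-7)) - 40*(-34 - 1*(-7))) + 187/4 = (1600 + 2800 - 70*(-34 + 7) - 40*(-34 + 7)) + 187/4 = (1600 + 2800 - 70*(-27) - 40*(-27)) + 187/4 = (1600 + 2800 + 1890 + 1080) + 187/4 = 7370 + 187/4 = 29667/4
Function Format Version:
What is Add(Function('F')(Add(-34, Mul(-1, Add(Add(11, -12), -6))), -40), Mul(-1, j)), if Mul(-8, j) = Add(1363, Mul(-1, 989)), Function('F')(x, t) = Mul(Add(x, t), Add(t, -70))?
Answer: Rational(29667, 4) ≈ 7416.8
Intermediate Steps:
Function('F')(x, t) = Mul(Add(-70, t), Add(t, x)) (Function('F')(x, t) = Mul(Add(t, x), Add(-70, t)) = Mul(Add(-70, t), Add(t, x)))
j = Rational(-187, 4) (j = Mul(Rational(-1, 8), Add(1363, Mul(-1, 989))) = Mul(Rational(-1, 8), Add(1363, -989)) = Mul(Rational(-1, 8), 374) = Rational(-187, 4) ≈ -46.750)
Add(Function('F')(Add(-34, Mul(-1, Add(Add(11, -12), -6))), -40), Mul(-1, j)) = Add(Add(Pow(-40, 2), Mul(-70, -40), Mul(-70, Add(-34, Mul(-1, Add(Add(11, -12), -6)))), Mul(-40, Add(-34, Mul(-1, Add(Add(11, -12), -6))))), Mul(-1, Rational(-187, 4))) = Add(Add(1600, 2800, Mul(-70, Add(-34, Mul(-1, Add(-1, -6)))), Mul(-40, Add(-34, Mul(-1, Add(-1, -6))))), Rational(187, 4)) = Add(Add(1600, 2800, Mul(-70, Add(-34, Mul(-1, -7))), Mul(-40, Add(-34, Mul(-1, -7)))), Rational(187, 4)) = Add(Add(1600, 2800, Mul(-70, Add(-34, 7)), Mul(-40, Add(-34, 7))), Rational(187, 4)) = Add(Add(1600, 2800, Mul(-70, -27), Mul(-40, -27)), Rational(187, 4)) = Add(Add(1600, 2800, 1890, 1080), Rational(187, 4)) = Add(7370, Rational(187, 4)) = Rational(29667, 4)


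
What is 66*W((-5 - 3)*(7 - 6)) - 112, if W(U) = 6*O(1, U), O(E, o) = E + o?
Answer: -2884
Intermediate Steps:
W(U) = 6 + 6*U (W(U) = 6*(1 + U) = 6 + 6*U)
66*W((-5 - 3)*(7 - 6)) - 112 = 66*(6 + 6*((-5 - 3)*(7 - 6))) - 112 = 66*(6 + 6*(-8*1)) - 112 = 66*(6 + 6*(-8)) - 112 = 66*(6 - 48) - 112 = 66*(-42) - 112 = -2772 - 112 = -2884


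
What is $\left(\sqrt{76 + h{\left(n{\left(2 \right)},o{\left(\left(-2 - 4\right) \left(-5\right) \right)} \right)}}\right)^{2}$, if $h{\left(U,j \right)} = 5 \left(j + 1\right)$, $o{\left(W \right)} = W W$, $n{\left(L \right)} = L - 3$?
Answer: $4581$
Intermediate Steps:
$n{\left(L \right)} = -3 + L$ ($n{\left(L \right)} = L - 3 = -3 + L$)
$o{\left(W \right)} = W^{2}$
$h{\left(U,j \right)} = 5 + 5 j$ ($h{\left(U,j \right)} = 5 \left(1 + j\right) = 5 + 5 j$)
$\left(\sqrt{76 + h{\left(n{\left(2 \right)},o{\left(\left(-2 - 4\right) \left(-5\right) \right)} \right)}}\right)^{2} = \left(\sqrt{76 + \left(5 + 5 \left(\left(-2 - 4\right) \left(-5\right)\right)^{2}\right)}\right)^{2} = \left(\sqrt{76 + \left(5 + 5 \left(\left(-6\right) \left(-5\right)\right)^{2}\right)}\right)^{2} = \left(\sqrt{76 + \left(5 + 5 \cdot 30^{2}\right)}\right)^{2} = \left(\sqrt{76 + \left(5 + 5 \cdot 900\right)}\right)^{2} = \left(\sqrt{76 + \left(5 + 4500\right)}\right)^{2} = \left(\sqrt{76 + 4505}\right)^{2} = \left(\sqrt{4581}\right)^{2} = \left(3 \sqrt{509}\right)^{2} = 4581$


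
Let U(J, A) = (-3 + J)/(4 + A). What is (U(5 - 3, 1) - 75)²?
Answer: 141376/25 ≈ 5655.0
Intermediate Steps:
U(J, A) = (-3 + J)/(4 + A)
(U(5 - 3, 1) - 75)² = ((-3 + (5 - 3))/(4 + 1) - 75)² = ((-3 + 2)/5 - 75)² = ((⅕)*(-1) - 75)² = (-⅕ - 75)² = (-376/5)² = 141376/25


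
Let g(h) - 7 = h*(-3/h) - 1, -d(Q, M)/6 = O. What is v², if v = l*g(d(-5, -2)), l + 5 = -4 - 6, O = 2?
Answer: 2025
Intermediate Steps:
d(Q, M) = -12 (d(Q, M) = -6*2 = -12)
g(h) = 3 (g(h) = 7 + (h*(-3/h) - 1) = 7 + (-3 - 1) = 7 - 4 = 3)
l = -15 (l = -5 + (-4 - 6) = -5 - 10 = -15)
v = -45 (v = -15*3 = -45)
v² = (-45)² = 2025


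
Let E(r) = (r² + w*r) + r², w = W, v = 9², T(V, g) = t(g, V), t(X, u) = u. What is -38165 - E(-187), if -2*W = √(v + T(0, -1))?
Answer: -217889/2 ≈ -1.0894e+5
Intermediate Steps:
T(V, g) = V
v = 81
W = -9/2 (W = -√(81 + 0)/2 = -√81/2 = -½*9 = -9/2 ≈ -4.5000)
w = -9/2 ≈ -4.5000
E(r) = 2*r² - 9*r/2 (E(r) = (r² - 9*r/2) + r² = 2*r² - 9*r/2)
-38165 - E(-187) = -38165 - (-187)*(-9 + 4*(-187))/2 = -38165 - (-187)*(-9 - 748)/2 = -38165 - (-187)*(-757)/2 = -38165 - 1*141559/2 = -38165 - 141559/2 = -217889/2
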